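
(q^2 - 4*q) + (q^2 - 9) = 2*q^2 - 4*q - 9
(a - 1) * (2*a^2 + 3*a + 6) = 2*a^3 + a^2 + 3*a - 6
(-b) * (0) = 0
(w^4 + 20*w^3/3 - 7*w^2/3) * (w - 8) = w^5 - 4*w^4/3 - 167*w^3/3 + 56*w^2/3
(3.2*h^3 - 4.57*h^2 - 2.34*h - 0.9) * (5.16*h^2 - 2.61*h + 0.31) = 16.512*h^5 - 31.9332*h^4 + 0.8453*h^3 + 0.0466999999999986*h^2 + 1.6236*h - 0.279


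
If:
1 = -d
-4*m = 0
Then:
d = -1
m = 0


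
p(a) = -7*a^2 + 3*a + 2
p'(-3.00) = 45.00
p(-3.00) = -70.00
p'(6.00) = -81.00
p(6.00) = -232.00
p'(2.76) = -35.64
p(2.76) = -43.04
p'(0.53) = -4.42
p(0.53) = 1.62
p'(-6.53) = 94.42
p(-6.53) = -316.08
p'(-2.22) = 34.08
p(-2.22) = -39.16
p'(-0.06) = 3.84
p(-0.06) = 1.79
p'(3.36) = -44.04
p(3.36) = -66.95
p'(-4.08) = 60.12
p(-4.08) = -126.76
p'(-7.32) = 105.48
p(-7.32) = -395.04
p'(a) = 3 - 14*a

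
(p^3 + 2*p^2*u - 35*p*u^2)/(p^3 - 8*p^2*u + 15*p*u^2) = (p + 7*u)/(p - 3*u)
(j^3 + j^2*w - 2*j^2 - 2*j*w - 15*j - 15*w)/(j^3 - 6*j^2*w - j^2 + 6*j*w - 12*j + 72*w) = (-j^2 - j*w + 5*j + 5*w)/(-j^2 + 6*j*w + 4*j - 24*w)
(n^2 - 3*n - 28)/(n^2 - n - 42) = (n + 4)/(n + 6)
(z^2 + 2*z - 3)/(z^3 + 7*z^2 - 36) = (z - 1)/(z^2 + 4*z - 12)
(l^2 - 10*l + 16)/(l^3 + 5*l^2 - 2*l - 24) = (l - 8)/(l^2 + 7*l + 12)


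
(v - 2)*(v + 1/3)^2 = v^3 - 4*v^2/3 - 11*v/9 - 2/9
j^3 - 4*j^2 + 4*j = j*(j - 2)^2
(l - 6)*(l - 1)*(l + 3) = l^3 - 4*l^2 - 15*l + 18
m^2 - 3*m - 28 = (m - 7)*(m + 4)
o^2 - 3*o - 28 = (o - 7)*(o + 4)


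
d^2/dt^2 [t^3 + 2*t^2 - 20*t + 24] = 6*t + 4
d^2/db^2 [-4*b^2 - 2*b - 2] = -8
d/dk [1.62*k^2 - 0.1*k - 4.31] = 3.24*k - 0.1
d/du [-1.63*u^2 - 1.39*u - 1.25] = -3.26*u - 1.39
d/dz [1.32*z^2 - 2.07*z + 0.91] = 2.64*z - 2.07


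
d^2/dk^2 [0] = 0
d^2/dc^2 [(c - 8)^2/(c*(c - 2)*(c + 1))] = 2*(c^6 - 48*c^5 + 438*c^4 - 562*c^3 - 192*c^2 + 384*c + 256)/(c^3*(c^6 - 3*c^5 - 3*c^4 + 11*c^3 + 6*c^2 - 12*c - 8))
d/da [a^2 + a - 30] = 2*a + 1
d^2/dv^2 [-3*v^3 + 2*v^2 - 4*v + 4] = 4 - 18*v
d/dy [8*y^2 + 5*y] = 16*y + 5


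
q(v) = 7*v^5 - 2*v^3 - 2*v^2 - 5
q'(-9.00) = 229185.00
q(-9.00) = -412052.00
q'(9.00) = 229113.00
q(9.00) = 411718.00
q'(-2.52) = 1383.44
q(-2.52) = -697.07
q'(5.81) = 39655.82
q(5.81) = 45877.66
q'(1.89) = 417.60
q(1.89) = 143.17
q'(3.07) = 3040.18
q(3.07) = 1827.21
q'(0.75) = 4.70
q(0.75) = -5.31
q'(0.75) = 4.70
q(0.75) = -5.31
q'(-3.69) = 6422.00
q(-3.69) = -4720.58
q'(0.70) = 2.66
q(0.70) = -5.49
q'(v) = 35*v^4 - 6*v^2 - 4*v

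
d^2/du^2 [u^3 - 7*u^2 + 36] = 6*u - 14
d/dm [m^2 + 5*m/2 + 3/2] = 2*m + 5/2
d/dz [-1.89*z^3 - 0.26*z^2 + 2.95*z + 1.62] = -5.67*z^2 - 0.52*z + 2.95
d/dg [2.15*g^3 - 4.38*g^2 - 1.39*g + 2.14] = 6.45*g^2 - 8.76*g - 1.39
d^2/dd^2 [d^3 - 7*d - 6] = 6*d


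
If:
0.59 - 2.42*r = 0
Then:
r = 0.24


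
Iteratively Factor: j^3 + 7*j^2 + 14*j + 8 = (j + 1)*(j^2 + 6*j + 8) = (j + 1)*(j + 2)*(j + 4)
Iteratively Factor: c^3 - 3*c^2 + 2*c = (c - 1)*(c^2 - 2*c) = c*(c - 1)*(c - 2)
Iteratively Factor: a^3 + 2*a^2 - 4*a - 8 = (a - 2)*(a^2 + 4*a + 4) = (a - 2)*(a + 2)*(a + 2)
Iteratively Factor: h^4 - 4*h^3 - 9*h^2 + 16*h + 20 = (h - 5)*(h^3 + h^2 - 4*h - 4) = (h - 5)*(h + 1)*(h^2 - 4) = (h - 5)*(h + 1)*(h + 2)*(h - 2)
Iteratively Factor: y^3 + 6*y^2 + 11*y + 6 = (y + 3)*(y^2 + 3*y + 2) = (y + 1)*(y + 3)*(y + 2)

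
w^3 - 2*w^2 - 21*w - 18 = (w - 6)*(w + 1)*(w + 3)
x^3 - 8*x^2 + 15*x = x*(x - 5)*(x - 3)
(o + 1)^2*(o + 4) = o^3 + 6*o^2 + 9*o + 4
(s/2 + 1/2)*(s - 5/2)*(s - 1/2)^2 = s^4/2 - 5*s^3/4 - 3*s^2/8 + 17*s/16 - 5/16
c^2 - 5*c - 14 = (c - 7)*(c + 2)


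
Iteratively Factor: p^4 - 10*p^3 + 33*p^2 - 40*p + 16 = (p - 1)*(p^3 - 9*p^2 + 24*p - 16) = (p - 4)*(p - 1)*(p^2 - 5*p + 4) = (p - 4)*(p - 1)^2*(p - 4)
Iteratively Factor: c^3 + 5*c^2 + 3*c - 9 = (c + 3)*(c^2 + 2*c - 3) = (c + 3)^2*(c - 1)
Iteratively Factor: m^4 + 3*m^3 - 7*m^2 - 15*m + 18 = (m - 1)*(m^3 + 4*m^2 - 3*m - 18) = (m - 1)*(m + 3)*(m^2 + m - 6) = (m - 2)*(m - 1)*(m + 3)*(m + 3)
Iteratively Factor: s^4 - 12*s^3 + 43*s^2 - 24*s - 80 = (s - 5)*(s^3 - 7*s^2 + 8*s + 16) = (s - 5)*(s - 4)*(s^2 - 3*s - 4) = (s - 5)*(s - 4)^2*(s + 1)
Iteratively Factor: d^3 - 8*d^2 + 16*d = (d)*(d^2 - 8*d + 16) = d*(d - 4)*(d - 4)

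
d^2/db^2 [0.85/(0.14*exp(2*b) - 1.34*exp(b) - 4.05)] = ((1.139 - 0.476*exp(b))*(-0.14*exp(2*b) + 1.34*exp(b) + 4.05) - 0.85*(0.28*exp(b) - 1.34)*(0.56*exp(b) - 2.68)*exp(b))*exp(b)/(-0.14*exp(2*b) + 1.34*exp(b) + 4.05)^3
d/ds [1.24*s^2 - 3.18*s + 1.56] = 2.48*s - 3.18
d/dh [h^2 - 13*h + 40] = 2*h - 13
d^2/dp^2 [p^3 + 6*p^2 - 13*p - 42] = 6*p + 12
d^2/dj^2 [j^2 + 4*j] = 2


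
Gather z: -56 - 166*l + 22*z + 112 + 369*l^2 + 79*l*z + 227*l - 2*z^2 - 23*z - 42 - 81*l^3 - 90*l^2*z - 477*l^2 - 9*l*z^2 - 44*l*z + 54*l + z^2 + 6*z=-81*l^3 - 108*l^2 + 115*l + z^2*(-9*l - 1) + z*(-90*l^2 + 35*l + 5) + 14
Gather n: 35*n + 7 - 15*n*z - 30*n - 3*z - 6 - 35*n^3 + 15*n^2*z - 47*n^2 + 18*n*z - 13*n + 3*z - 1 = -35*n^3 + n^2*(15*z - 47) + n*(3*z - 8)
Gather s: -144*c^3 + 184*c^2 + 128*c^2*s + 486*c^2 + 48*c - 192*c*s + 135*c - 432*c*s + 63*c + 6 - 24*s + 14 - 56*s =-144*c^3 + 670*c^2 + 246*c + s*(128*c^2 - 624*c - 80) + 20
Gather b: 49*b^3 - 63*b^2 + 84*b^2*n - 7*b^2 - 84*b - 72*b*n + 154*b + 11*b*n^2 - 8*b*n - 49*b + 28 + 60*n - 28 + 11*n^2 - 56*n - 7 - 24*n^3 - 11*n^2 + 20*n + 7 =49*b^3 + b^2*(84*n - 70) + b*(11*n^2 - 80*n + 21) - 24*n^3 + 24*n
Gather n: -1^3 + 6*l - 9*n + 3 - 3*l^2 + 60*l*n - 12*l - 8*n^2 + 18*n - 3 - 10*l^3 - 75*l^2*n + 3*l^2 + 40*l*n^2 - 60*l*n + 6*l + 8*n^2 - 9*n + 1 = -10*l^3 - 75*l^2*n + 40*l*n^2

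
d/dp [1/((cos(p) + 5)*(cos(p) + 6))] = (2*cos(p) + 11)*sin(p)/((cos(p) + 5)^2*(cos(p) + 6)^2)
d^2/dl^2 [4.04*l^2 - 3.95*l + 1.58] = 8.08000000000000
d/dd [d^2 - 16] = 2*d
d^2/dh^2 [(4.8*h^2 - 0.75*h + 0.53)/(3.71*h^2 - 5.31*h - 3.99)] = (168.47481*h^3 + 470.093358*h^2 - 129.259368*h + 230.19225)/(51.064811*h^6 - 219.262113*h^5 + 149.066316*h^4 + 321.899103*h^3 - 160.316604*h^2 - 253.607193*h - 63.521199)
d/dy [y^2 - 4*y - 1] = 2*y - 4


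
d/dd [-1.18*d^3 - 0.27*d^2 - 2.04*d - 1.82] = -3.54*d^2 - 0.54*d - 2.04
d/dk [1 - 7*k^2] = -14*k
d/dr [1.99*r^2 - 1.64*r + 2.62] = 3.98*r - 1.64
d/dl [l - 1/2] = 1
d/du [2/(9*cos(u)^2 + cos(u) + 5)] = 2*(18*cos(u) + 1)*sin(u)/(9*cos(u)^2 + cos(u) + 5)^2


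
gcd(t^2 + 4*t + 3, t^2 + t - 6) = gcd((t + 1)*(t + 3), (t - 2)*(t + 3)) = t + 3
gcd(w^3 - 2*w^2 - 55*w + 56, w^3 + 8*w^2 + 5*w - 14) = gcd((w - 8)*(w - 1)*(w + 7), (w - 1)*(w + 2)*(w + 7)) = w^2 + 6*w - 7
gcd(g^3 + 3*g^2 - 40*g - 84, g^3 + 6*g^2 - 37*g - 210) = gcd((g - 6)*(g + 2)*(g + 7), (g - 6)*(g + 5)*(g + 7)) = g^2 + g - 42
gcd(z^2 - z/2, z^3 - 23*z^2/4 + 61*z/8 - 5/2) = z - 1/2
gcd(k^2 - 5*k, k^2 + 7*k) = k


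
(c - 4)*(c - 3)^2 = c^3 - 10*c^2 + 33*c - 36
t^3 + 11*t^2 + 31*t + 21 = (t + 1)*(t + 3)*(t + 7)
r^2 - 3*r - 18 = (r - 6)*(r + 3)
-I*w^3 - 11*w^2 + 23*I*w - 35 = (w - 7*I)*(w - 5*I)*(-I*w + 1)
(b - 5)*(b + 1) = b^2 - 4*b - 5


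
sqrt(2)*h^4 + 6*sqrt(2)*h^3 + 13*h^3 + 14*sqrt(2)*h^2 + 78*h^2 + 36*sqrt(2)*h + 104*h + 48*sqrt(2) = (h + 2)*(h + 4)*(h + 6*sqrt(2))*(sqrt(2)*h + 1)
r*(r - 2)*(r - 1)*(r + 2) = r^4 - r^3 - 4*r^2 + 4*r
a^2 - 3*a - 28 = (a - 7)*(a + 4)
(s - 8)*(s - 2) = s^2 - 10*s + 16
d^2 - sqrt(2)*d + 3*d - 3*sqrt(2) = (d + 3)*(d - sqrt(2))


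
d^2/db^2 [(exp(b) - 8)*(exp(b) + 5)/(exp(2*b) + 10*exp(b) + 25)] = 13*(5 - exp(b))*exp(b)/(exp(3*b) + 15*exp(2*b) + 75*exp(b) + 125)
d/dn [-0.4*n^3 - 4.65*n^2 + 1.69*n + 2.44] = -1.2*n^2 - 9.3*n + 1.69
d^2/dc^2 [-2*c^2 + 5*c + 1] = -4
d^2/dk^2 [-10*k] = 0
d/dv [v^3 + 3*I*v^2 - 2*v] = 3*v^2 + 6*I*v - 2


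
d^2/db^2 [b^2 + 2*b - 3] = 2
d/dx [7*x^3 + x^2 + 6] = x*(21*x + 2)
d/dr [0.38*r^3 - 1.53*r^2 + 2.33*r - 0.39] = 1.14*r^2 - 3.06*r + 2.33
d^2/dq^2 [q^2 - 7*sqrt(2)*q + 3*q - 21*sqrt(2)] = 2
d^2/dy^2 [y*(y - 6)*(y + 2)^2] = 12*y^2 - 12*y - 40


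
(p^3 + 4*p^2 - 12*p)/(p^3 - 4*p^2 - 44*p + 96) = p/(p - 8)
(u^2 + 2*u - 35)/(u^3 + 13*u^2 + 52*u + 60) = (u^2 + 2*u - 35)/(u^3 + 13*u^2 + 52*u + 60)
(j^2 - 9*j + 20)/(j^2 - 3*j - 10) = (j - 4)/(j + 2)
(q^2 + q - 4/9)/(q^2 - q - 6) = (-q^2 - q + 4/9)/(-q^2 + q + 6)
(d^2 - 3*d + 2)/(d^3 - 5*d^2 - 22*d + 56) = (d - 1)/(d^2 - 3*d - 28)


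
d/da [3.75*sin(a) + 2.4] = 3.75*cos(a)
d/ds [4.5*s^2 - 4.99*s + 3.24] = 9.0*s - 4.99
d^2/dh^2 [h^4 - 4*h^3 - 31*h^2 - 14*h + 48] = 12*h^2 - 24*h - 62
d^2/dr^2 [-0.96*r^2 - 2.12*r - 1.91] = -1.92000000000000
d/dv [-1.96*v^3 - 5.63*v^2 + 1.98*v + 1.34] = -5.88*v^2 - 11.26*v + 1.98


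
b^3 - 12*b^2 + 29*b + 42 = (b - 7)*(b - 6)*(b + 1)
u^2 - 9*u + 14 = (u - 7)*(u - 2)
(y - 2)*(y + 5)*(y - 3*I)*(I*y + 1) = I*y^4 + 4*y^3 + 3*I*y^3 + 12*y^2 - 13*I*y^2 - 40*y - 9*I*y + 30*I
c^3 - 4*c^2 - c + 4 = (c - 4)*(c - 1)*(c + 1)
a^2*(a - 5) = a^3 - 5*a^2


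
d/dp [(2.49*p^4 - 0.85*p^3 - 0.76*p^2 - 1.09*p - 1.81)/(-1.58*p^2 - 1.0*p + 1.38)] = (-7.8684*p^5 - 6.127*p^4 + 15.4448*p^3 - 4.4812*p^2 - 7.8172*p - 3.3142)/(2.4964*p^4 + 3.16*p^3 - 3.3608*p^2 - 2.76*p + 1.9044)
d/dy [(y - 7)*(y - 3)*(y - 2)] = 3*y^2 - 24*y + 41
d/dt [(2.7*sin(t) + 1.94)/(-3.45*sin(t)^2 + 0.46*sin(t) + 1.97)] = (9.315*sin(t)^2 + 13.386*sin(t) + 4.4266)*cos(t)/(11.9025*sin(t)^4 - 3.174*sin(t)^3 - 13.3814*sin(t)^2 + 1.8124*sin(t) + 3.8809)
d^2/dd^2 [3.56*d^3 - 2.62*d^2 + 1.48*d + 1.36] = 21.36*d - 5.24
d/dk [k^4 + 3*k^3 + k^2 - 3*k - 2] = 4*k^3 + 9*k^2 + 2*k - 3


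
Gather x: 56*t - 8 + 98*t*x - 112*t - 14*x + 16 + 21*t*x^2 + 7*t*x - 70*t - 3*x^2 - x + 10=-126*t + x^2*(21*t - 3) + x*(105*t - 15) + 18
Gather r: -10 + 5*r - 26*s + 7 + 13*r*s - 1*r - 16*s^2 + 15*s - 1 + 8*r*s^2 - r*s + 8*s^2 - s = r*(8*s^2 + 12*s + 4) - 8*s^2 - 12*s - 4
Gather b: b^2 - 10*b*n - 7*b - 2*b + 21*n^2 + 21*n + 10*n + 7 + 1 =b^2 + b*(-10*n - 9) + 21*n^2 + 31*n + 8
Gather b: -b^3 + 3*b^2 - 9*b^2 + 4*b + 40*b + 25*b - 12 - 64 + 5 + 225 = -b^3 - 6*b^2 + 69*b + 154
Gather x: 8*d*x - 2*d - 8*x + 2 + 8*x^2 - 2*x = -2*d + 8*x^2 + x*(8*d - 10) + 2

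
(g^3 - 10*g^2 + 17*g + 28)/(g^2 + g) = g - 11 + 28/g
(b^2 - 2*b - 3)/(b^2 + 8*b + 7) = (b - 3)/(b + 7)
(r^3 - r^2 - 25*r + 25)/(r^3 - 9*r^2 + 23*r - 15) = (r + 5)/(r - 3)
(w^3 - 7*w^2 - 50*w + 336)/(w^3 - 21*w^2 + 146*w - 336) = (w + 7)/(w - 7)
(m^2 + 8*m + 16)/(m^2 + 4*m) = (m + 4)/m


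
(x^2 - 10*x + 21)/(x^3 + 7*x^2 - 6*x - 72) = (x - 7)/(x^2 + 10*x + 24)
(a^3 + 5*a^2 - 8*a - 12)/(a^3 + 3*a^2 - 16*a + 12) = (a + 1)/(a - 1)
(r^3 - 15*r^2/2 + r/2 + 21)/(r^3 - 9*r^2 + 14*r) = (r + 3/2)/r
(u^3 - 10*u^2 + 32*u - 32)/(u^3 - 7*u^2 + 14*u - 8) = (u - 4)/(u - 1)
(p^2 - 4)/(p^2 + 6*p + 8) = (p - 2)/(p + 4)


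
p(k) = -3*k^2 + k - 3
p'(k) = 1 - 6*k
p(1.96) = -12.56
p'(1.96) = -10.76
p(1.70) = -9.97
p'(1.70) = -9.20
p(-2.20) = -19.72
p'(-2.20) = 14.20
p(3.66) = -39.53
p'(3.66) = -20.96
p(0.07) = -2.94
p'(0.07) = 0.58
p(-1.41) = -10.37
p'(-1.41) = 9.46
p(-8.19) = -212.42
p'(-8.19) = 50.14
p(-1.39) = -10.19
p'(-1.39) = 9.34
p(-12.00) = -447.00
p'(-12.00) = 73.00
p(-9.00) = -255.00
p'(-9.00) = 55.00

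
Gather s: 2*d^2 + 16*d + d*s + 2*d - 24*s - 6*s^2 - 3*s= 2*d^2 + 18*d - 6*s^2 + s*(d - 27)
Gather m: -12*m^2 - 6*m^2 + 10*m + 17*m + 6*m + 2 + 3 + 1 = -18*m^2 + 33*m + 6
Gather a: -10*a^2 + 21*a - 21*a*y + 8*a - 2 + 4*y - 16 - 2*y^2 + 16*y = -10*a^2 + a*(29 - 21*y) - 2*y^2 + 20*y - 18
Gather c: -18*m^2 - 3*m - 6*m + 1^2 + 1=-18*m^2 - 9*m + 2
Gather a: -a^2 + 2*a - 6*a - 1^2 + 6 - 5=-a^2 - 4*a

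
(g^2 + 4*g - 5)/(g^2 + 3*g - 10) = (g - 1)/(g - 2)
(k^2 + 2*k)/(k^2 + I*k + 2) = k*(k + 2)/(k^2 + I*k + 2)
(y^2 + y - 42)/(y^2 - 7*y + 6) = (y + 7)/(y - 1)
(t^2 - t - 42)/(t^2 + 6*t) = (t - 7)/t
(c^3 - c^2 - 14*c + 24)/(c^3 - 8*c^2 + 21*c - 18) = (c + 4)/(c - 3)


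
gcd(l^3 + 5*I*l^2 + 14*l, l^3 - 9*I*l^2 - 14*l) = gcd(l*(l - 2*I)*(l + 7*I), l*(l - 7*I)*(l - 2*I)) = l^2 - 2*I*l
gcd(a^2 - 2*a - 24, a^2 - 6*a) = a - 6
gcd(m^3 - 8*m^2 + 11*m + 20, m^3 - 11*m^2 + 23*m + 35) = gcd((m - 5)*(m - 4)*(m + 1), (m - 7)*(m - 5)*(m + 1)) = m^2 - 4*m - 5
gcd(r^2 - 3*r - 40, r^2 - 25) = r + 5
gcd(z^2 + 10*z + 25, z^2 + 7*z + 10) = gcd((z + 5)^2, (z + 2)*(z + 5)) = z + 5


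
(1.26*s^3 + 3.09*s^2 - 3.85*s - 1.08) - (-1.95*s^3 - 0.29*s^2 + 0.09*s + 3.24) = 3.21*s^3 + 3.38*s^2 - 3.94*s - 4.32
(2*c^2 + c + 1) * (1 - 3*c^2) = -6*c^4 - 3*c^3 - c^2 + c + 1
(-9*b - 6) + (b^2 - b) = b^2 - 10*b - 6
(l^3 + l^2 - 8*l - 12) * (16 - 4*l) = -4*l^4 + 12*l^3 + 48*l^2 - 80*l - 192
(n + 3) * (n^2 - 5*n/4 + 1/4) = n^3 + 7*n^2/4 - 7*n/2 + 3/4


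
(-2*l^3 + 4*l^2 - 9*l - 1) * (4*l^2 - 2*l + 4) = -8*l^5 + 20*l^4 - 52*l^3 + 30*l^2 - 34*l - 4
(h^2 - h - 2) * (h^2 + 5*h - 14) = h^4 + 4*h^3 - 21*h^2 + 4*h + 28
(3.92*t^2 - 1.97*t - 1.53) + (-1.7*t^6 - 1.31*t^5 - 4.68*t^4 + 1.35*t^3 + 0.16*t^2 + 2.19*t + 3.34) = -1.7*t^6 - 1.31*t^5 - 4.68*t^4 + 1.35*t^3 + 4.08*t^2 + 0.22*t + 1.81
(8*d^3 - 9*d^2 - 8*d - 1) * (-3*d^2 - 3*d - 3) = -24*d^5 + 3*d^4 + 27*d^3 + 54*d^2 + 27*d + 3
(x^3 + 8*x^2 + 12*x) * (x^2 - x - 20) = x^5 + 7*x^4 - 16*x^3 - 172*x^2 - 240*x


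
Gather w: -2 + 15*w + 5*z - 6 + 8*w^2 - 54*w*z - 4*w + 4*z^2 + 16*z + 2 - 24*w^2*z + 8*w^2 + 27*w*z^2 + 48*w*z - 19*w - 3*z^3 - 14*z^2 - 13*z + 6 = w^2*(16 - 24*z) + w*(27*z^2 - 6*z - 8) - 3*z^3 - 10*z^2 + 8*z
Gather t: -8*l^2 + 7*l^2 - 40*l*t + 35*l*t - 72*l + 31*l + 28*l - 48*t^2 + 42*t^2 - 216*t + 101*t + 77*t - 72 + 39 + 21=-l^2 - 13*l - 6*t^2 + t*(-5*l - 38) - 12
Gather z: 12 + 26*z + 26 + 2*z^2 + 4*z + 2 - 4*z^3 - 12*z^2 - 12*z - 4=-4*z^3 - 10*z^2 + 18*z + 36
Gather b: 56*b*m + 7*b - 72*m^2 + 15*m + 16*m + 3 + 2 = b*(56*m + 7) - 72*m^2 + 31*m + 5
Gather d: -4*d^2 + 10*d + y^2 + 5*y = -4*d^2 + 10*d + y^2 + 5*y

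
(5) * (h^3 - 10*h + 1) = 5*h^3 - 50*h + 5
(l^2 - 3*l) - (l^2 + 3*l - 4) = 4 - 6*l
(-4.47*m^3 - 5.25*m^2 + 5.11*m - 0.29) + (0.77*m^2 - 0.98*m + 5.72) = -4.47*m^3 - 4.48*m^2 + 4.13*m + 5.43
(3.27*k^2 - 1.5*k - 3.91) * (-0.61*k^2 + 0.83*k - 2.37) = -1.9947*k^4 + 3.6291*k^3 - 6.6098*k^2 + 0.3097*k + 9.2667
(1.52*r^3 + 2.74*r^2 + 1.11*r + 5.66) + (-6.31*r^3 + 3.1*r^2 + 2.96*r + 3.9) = -4.79*r^3 + 5.84*r^2 + 4.07*r + 9.56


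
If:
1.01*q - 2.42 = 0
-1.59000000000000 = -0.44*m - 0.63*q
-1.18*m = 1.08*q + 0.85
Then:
No Solution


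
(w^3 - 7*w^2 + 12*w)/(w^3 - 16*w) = (w - 3)/(w + 4)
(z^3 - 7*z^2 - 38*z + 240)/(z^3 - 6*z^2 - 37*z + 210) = (z - 8)/(z - 7)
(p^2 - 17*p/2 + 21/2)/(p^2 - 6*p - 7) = (p - 3/2)/(p + 1)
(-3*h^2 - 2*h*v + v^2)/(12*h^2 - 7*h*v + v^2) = (h + v)/(-4*h + v)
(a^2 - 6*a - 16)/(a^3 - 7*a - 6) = (a - 8)/(a^2 - 2*a - 3)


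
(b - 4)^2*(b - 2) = b^3 - 10*b^2 + 32*b - 32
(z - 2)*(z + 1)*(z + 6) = z^3 + 5*z^2 - 8*z - 12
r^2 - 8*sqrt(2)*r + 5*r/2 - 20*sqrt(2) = (r + 5/2)*(r - 8*sqrt(2))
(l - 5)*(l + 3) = l^2 - 2*l - 15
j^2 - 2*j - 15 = (j - 5)*(j + 3)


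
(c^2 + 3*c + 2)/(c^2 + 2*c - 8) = (c^2 + 3*c + 2)/(c^2 + 2*c - 8)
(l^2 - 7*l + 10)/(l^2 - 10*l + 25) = (l - 2)/(l - 5)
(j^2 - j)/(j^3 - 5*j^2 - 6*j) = (1 - j)/(-j^2 + 5*j + 6)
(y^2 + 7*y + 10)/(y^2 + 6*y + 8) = (y + 5)/(y + 4)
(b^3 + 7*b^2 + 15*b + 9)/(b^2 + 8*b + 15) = (b^2 + 4*b + 3)/(b + 5)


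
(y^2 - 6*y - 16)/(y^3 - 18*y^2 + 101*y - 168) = (y + 2)/(y^2 - 10*y + 21)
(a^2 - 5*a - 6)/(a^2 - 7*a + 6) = (a + 1)/(a - 1)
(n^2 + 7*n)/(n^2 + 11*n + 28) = n/(n + 4)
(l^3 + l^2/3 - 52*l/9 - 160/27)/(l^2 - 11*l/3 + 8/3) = (l^2 + 3*l + 20/9)/(l - 1)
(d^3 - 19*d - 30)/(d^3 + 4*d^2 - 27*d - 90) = (d + 2)/(d + 6)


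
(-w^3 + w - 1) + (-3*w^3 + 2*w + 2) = -4*w^3 + 3*w + 1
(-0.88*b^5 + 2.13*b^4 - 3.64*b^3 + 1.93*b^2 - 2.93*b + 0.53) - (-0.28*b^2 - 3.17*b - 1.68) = -0.88*b^5 + 2.13*b^4 - 3.64*b^3 + 2.21*b^2 + 0.24*b + 2.21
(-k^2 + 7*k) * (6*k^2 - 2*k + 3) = -6*k^4 + 44*k^3 - 17*k^2 + 21*k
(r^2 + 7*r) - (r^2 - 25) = 7*r + 25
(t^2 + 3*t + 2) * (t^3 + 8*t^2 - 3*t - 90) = t^5 + 11*t^4 + 23*t^3 - 83*t^2 - 276*t - 180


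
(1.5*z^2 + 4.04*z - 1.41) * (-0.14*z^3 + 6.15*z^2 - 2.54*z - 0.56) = -0.21*z^5 + 8.6594*z^4 + 21.2334*z^3 - 19.7731*z^2 + 1.319*z + 0.7896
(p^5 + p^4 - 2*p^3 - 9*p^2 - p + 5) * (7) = 7*p^5 + 7*p^4 - 14*p^3 - 63*p^2 - 7*p + 35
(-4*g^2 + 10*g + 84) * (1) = -4*g^2 + 10*g + 84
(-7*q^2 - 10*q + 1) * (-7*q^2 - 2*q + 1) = 49*q^4 + 84*q^3 + 6*q^2 - 12*q + 1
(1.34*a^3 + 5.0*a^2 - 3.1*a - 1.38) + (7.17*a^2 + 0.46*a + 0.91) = 1.34*a^3 + 12.17*a^2 - 2.64*a - 0.47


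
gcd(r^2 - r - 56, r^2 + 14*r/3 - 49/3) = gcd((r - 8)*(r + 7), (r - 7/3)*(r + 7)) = r + 7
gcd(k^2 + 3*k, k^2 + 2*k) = k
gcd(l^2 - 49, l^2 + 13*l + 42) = l + 7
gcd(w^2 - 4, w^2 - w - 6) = w + 2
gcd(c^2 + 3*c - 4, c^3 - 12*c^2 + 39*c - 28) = c - 1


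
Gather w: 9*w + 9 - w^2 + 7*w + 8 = -w^2 + 16*w + 17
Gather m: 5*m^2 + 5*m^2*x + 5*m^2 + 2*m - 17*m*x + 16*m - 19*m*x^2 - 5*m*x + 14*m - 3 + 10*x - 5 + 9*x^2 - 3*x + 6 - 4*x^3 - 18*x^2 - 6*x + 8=m^2*(5*x + 10) + m*(-19*x^2 - 22*x + 32) - 4*x^3 - 9*x^2 + x + 6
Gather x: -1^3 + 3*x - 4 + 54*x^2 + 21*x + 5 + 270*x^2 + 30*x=324*x^2 + 54*x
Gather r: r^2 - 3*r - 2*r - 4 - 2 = r^2 - 5*r - 6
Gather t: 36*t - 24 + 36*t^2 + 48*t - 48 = 36*t^2 + 84*t - 72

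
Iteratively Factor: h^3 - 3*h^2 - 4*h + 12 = (h - 2)*(h^2 - h - 6) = (h - 2)*(h + 2)*(h - 3)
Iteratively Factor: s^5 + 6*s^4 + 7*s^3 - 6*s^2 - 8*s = (s - 1)*(s^4 + 7*s^3 + 14*s^2 + 8*s) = (s - 1)*(s + 4)*(s^3 + 3*s^2 + 2*s) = (s - 1)*(s + 1)*(s + 4)*(s^2 + 2*s) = (s - 1)*(s + 1)*(s + 2)*(s + 4)*(s)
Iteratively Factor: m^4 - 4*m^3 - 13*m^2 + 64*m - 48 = (m - 1)*(m^3 - 3*m^2 - 16*m + 48) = (m - 4)*(m - 1)*(m^2 + m - 12) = (m - 4)*(m - 1)*(m + 4)*(m - 3)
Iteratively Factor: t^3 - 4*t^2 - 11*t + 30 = (t + 3)*(t^2 - 7*t + 10) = (t - 2)*(t + 3)*(t - 5)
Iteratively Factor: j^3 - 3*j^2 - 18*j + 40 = (j - 5)*(j^2 + 2*j - 8) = (j - 5)*(j + 4)*(j - 2)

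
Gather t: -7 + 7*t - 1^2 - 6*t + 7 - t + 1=0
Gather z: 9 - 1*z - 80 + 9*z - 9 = 8*z - 80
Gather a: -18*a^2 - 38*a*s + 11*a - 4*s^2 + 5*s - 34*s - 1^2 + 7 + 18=-18*a^2 + a*(11 - 38*s) - 4*s^2 - 29*s + 24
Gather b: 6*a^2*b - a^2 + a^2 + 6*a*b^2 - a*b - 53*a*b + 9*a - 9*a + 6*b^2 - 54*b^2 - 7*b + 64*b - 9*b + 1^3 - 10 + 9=b^2*(6*a - 48) + b*(6*a^2 - 54*a + 48)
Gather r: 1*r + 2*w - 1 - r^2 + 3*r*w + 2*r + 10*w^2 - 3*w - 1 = -r^2 + r*(3*w + 3) + 10*w^2 - w - 2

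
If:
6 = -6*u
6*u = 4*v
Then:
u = -1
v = -3/2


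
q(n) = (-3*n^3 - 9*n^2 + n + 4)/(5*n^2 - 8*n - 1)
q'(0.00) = 31.00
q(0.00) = -4.00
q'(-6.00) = -0.52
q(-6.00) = 1.42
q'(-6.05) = -0.52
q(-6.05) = 1.44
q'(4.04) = 0.15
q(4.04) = -6.97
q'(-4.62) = -0.48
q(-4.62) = 0.72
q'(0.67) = 3.65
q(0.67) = 0.07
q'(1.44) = 50.90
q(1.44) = 10.31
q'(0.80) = 4.56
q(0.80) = 0.59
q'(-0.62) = 1.74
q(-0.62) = 0.11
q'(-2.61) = -0.32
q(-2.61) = -0.12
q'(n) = (8 - 10*n)*(-3*n^3 - 9*n^2 + n + 4)/(5*n^2 - 8*n - 1)^2 + (-9*n^2 - 18*n + 1)/(5*n^2 - 8*n - 1)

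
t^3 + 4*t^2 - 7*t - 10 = (t - 2)*(t + 1)*(t + 5)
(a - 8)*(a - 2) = a^2 - 10*a + 16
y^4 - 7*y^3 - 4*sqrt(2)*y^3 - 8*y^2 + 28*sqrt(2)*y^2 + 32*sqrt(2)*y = y*(y - 8)*(y + 1)*(y - 4*sqrt(2))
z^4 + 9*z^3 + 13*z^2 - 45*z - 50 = (z - 2)*(z + 1)*(z + 5)^2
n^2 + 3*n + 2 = (n + 1)*(n + 2)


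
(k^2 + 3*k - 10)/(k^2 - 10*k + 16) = (k + 5)/(k - 8)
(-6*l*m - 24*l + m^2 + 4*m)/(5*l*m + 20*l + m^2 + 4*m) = (-6*l + m)/(5*l + m)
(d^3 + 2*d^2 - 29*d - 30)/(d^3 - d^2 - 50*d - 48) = (d - 5)/(d - 8)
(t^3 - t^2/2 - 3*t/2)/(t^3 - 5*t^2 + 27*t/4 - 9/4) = 2*t*(t + 1)/(2*t^2 - 7*t + 3)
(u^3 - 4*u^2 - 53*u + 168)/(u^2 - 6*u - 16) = (u^2 + 4*u - 21)/(u + 2)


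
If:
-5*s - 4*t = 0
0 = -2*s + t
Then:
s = 0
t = 0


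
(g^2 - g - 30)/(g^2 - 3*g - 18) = (g + 5)/(g + 3)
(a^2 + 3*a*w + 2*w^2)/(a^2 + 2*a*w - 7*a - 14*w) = (a + w)/(a - 7)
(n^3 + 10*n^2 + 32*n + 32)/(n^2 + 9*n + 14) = (n^2 + 8*n + 16)/(n + 7)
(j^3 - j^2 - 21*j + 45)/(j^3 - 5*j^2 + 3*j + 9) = (j + 5)/(j + 1)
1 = 1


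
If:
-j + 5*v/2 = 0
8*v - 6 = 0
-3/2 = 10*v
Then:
No Solution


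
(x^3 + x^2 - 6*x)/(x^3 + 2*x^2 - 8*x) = (x + 3)/(x + 4)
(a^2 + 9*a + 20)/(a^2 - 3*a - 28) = (a + 5)/(a - 7)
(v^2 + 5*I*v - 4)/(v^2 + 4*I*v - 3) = (v + 4*I)/(v + 3*I)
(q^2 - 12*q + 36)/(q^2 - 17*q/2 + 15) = 2*(q - 6)/(2*q - 5)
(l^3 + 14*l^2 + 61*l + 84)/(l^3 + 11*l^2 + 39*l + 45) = (l^2 + 11*l + 28)/(l^2 + 8*l + 15)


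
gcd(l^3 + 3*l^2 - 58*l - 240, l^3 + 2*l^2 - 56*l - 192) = l^2 - 2*l - 48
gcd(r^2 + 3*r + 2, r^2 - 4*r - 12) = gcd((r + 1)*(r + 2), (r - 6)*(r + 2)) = r + 2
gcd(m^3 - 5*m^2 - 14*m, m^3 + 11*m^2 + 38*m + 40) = m + 2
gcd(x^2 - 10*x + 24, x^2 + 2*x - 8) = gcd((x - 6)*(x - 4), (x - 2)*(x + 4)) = 1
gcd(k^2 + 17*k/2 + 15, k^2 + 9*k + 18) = k + 6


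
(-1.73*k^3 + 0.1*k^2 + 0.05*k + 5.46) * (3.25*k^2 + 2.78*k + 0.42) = -5.6225*k^5 - 4.4844*k^4 - 0.2861*k^3 + 17.926*k^2 + 15.1998*k + 2.2932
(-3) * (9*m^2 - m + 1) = -27*m^2 + 3*m - 3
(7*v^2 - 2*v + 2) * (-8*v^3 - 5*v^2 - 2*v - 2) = -56*v^5 - 19*v^4 - 20*v^3 - 20*v^2 - 4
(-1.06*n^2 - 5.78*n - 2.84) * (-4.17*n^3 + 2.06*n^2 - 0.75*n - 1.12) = 4.4202*n^5 + 21.919*n^4 + 0.730999999999998*n^3 - 0.3282*n^2 + 8.6036*n + 3.1808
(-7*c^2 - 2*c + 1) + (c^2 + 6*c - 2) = -6*c^2 + 4*c - 1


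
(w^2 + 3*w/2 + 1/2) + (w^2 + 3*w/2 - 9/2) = 2*w^2 + 3*w - 4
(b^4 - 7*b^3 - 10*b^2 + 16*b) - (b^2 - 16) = b^4 - 7*b^3 - 11*b^2 + 16*b + 16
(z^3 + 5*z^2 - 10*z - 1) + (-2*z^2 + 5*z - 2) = z^3 + 3*z^2 - 5*z - 3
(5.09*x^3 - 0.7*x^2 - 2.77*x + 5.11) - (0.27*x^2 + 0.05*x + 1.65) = 5.09*x^3 - 0.97*x^2 - 2.82*x + 3.46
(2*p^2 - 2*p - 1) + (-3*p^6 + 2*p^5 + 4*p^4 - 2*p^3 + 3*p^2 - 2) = -3*p^6 + 2*p^5 + 4*p^4 - 2*p^3 + 5*p^2 - 2*p - 3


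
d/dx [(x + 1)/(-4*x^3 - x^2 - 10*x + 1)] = (-4*x^3 - x^2 - 10*x + 2*(x + 1)*(6*x^2 + x + 5) + 1)/(4*x^3 + x^2 + 10*x - 1)^2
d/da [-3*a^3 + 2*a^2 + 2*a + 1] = -9*a^2 + 4*a + 2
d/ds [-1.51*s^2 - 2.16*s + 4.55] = -3.02*s - 2.16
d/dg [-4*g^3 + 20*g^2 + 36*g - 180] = -12*g^2 + 40*g + 36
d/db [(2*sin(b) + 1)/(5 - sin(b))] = 11*cos(b)/(sin(b) - 5)^2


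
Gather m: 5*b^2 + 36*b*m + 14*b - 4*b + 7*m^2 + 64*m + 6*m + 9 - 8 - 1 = 5*b^2 + 10*b + 7*m^2 + m*(36*b + 70)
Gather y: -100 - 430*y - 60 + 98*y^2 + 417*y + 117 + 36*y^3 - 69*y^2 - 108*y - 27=36*y^3 + 29*y^2 - 121*y - 70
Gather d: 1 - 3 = -2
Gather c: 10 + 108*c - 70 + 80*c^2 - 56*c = 80*c^2 + 52*c - 60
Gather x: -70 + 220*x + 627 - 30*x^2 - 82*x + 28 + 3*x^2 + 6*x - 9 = -27*x^2 + 144*x + 576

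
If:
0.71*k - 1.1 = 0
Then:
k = 1.55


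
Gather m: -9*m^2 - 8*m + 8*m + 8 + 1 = 9 - 9*m^2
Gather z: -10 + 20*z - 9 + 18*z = 38*z - 19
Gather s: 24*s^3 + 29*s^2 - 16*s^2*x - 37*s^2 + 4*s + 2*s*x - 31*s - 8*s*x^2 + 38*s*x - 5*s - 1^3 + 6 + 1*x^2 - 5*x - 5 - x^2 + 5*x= 24*s^3 + s^2*(-16*x - 8) + s*(-8*x^2 + 40*x - 32)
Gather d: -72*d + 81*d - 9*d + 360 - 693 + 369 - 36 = 0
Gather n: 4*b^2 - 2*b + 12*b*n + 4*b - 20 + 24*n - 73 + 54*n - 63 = 4*b^2 + 2*b + n*(12*b + 78) - 156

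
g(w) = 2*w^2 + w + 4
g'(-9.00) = -35.00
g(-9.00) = 157.00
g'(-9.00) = -35.00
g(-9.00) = 157.00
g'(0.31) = 2.24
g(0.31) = 4.50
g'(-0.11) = 0.56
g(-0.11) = 3.91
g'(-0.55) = -1.20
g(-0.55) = 4.06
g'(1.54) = 7.16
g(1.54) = 10.28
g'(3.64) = 15.56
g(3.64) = 34.14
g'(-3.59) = -13.36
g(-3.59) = 26.19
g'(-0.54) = -1.16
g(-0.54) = 4.04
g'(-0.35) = -0.40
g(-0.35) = 3.90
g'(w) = 4*w + 1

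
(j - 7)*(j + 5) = j^2 - 2*j - 35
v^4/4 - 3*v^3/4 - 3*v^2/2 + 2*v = v*(v/4 + 1/2)*(v - 4)*(v - 1)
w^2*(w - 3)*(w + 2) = w^4 - w^3 - 6*w^2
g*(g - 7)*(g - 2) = g^3 - 9*g^2 + 14*g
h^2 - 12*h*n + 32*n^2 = (h - 8*n)*(h - 4*n)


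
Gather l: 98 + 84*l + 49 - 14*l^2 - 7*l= -14*l^2 + 77*l + 147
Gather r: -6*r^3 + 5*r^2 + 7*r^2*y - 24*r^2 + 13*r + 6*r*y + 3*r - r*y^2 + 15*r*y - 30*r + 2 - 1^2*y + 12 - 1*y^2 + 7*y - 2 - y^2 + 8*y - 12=-6*r^3 + r^2*(7*y - 19) + r*(-y^2 + 21*y - 14) - 2*y^2 + 14*y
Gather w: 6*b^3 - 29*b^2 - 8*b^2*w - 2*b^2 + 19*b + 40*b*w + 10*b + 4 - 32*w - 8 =6*b^3 - 31*b^2 + 29*b + w*(-8*b^2 + 40*b - 32) - 4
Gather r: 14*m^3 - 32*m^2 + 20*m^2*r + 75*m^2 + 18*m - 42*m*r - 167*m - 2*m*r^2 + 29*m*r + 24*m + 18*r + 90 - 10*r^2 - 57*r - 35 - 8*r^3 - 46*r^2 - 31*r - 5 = 14*m^3 + 43*m^2 - 125*m - 8*r^3 + r^2*(-2*m - 56) + r*(20*m^2 - 13*m - 70) + 50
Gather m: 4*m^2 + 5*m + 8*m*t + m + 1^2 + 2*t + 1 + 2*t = 4*m^2 + m*(8*t + 6) + 4*t + 2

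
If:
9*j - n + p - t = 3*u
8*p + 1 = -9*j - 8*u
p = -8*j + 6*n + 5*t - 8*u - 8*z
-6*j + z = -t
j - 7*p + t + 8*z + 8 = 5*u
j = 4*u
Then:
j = -11/56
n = -1777/1568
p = 65/448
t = -1073/3136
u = -11/224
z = -2623/3136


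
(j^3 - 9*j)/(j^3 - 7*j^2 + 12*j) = (j + 3)/(j - 4)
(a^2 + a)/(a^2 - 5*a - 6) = a/(a - 6)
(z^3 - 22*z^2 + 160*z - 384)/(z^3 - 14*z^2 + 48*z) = (z - 8)/z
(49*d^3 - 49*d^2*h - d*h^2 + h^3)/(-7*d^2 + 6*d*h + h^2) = -7*d + h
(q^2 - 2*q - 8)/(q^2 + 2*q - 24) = (q + 2)/(q + 6)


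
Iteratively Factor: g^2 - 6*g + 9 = (g - 3)*(g - 3)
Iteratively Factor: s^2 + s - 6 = (s + 3)*(s - 2)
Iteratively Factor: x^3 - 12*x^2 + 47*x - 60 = (x - 4)*(x^2 - 8*x + 15) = (x - 4)*(x - 3)*(x - 5)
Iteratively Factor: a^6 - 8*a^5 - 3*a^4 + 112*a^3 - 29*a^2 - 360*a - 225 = (a + 1)*(a^5 - 9*a^4 + 6*a^3 + 106*a^2 - 135*a - 225) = (a + 1)*(a + 3)*(a^4 - 12*a^3 + 42*a^2 - 20*a - 75) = (a - 3)*(a + 1)*(a + 3)*(a^3 - 9*a^2 + 15*a + 25) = (a - 3)*(a + 1)^2*(a + 3)*(a^2 - 10*a + 25) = (a - 5)*(a - 3)*(a + 1)^2*(a + 3)*(a - 5)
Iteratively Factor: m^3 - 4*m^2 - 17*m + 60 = (m - 3)*(m^2 - m - 20) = (m - 5)*(m - 3)*(m + 4)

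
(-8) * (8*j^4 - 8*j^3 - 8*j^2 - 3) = -64*j^4 + 64*j^3 + 64*j^2 + 24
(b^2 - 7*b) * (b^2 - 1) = b^4 - 7*b^3 - b^2 + 7*b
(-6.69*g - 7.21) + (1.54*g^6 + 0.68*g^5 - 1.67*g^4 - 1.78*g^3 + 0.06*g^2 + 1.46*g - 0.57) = 1.54*g^6 + 0.68*g^5 - 1.67*g^4 - 1.78*g^3 + 0.06*g^2 - 5.23*g - 7.78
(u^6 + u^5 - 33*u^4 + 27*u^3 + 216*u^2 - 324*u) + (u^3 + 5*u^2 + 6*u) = u^6 + u^5 - 33*u^4 + 28*u^3 + 221*u^2 - 318*u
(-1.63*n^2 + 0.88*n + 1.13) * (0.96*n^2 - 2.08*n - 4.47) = -1.5648*n^4 + 4.2352*n^3 + 6.5405*n^2 - 6.284*n - 5.0511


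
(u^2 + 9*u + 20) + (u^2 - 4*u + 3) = 2*u^2 + 5*u + 23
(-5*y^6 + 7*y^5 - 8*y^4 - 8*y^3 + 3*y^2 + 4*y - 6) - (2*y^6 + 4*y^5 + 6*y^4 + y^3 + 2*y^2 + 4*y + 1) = -7*y^6 + 3*y^5 - 14*y^4 - 9*y^3 + y^2 - 7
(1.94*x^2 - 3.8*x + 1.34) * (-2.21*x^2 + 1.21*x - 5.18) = -4.2874*x^4 + 10.7454*x^3 - 17.6086*x^2 + 21.3054*x - 6.9412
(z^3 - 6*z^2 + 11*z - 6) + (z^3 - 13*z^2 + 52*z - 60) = 2*z^3 - 19*z^2 + 63*z - 66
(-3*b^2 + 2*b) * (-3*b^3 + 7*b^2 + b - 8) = 9*b^5 - 27*b^4 + 11*b^3 + 26*b^2 - 16*b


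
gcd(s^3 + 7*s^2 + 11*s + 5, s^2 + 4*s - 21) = 1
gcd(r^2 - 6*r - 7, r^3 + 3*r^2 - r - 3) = r + 1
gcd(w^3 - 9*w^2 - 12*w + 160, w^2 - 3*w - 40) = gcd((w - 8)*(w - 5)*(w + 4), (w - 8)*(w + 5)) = w - 8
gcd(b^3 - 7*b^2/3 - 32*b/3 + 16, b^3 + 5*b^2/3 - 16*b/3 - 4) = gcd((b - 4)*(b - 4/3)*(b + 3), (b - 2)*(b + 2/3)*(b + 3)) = b + 3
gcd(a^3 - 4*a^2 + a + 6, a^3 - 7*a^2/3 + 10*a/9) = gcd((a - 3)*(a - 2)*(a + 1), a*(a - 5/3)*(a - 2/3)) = 1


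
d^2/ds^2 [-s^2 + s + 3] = -2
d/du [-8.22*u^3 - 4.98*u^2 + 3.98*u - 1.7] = -24.66*u^2 - 9.96*u + 3.98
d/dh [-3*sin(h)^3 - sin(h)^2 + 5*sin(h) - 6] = (-9*sin(h)^2 - 2*sin(h) + 5)*cos(h)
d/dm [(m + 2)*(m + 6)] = 2*m + 8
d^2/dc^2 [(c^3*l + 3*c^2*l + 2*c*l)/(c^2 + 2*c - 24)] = 48*l*(c^3 + 3*c^2 + 78*c + 76)/(c^6 + 6*c^5 - 60*c^4 - 280*c^3 + 1440*c^2 + 3456*c - 13824)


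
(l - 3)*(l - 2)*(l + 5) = l^3 - 19*l + 30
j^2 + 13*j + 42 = (j + 6)*(j + 7)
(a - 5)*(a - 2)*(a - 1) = a^3 - 8*a^2 + 17*a - 10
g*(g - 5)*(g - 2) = g^3 - 7*g^2 + 10*g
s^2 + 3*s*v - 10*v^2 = (s - 2*v)*(s + 5*v)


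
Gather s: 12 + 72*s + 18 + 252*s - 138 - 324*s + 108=0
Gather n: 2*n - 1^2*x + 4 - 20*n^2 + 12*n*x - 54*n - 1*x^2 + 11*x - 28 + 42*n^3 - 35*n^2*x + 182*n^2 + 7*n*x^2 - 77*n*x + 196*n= 42*n^3 + n^2*(162 - 35*x) + n*(7*x^2 - 65*x + 144) - x^2 + 10*x - 24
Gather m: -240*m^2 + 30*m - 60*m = -240*m^2 - 30*m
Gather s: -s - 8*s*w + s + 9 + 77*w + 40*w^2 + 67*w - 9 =-8*s*w + 40*w^2 + 144*w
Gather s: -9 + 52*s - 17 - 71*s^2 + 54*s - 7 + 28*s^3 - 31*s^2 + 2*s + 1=28*s^3 - 102*s^2 + 108*s - 32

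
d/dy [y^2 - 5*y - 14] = 2*y - 5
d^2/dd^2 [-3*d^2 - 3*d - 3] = -6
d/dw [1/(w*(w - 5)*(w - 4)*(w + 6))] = (-4*w^3 + 9*w^2 + 68*w - 120)/(w^2*(w^6 - 6*w^5 - 59*w^4 + 444*w^3 + 436*w^2 - 8160*w + 14400))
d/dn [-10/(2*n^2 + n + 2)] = 10*(4*n + 1)/(2*n^2 + n + 2)^2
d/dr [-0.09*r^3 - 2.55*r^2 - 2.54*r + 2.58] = -0.27*r^2 - 5.1*r - 2.54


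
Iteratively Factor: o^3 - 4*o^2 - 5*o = (o + 1)*(o^2 - 5*o) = o*(o + 1)*(o - 5)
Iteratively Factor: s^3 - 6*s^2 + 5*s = (s - 5)*(s^2 - s) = (s - 5)*(s - 1)*(s)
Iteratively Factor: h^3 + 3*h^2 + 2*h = (h)*(h^2 + 3*h + 2) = h*(h + 1)*(h + 2)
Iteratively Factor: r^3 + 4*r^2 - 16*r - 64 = (r + 4)*(r^2 - 16) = (r - 4)*(r + 4)*(r + 4)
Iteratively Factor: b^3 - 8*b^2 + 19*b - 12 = (b - 1)*(b^2 - 7*b + 12) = (b - 4)*(b - 1)*(b - 3)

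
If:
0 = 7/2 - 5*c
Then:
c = 7/10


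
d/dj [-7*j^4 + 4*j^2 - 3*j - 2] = -28*j^3 + 8*j - 3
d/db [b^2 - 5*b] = 2*b - 5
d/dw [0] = 0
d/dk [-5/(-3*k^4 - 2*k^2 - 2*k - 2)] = 10*(-6*k^3 - 2*k - 1)/(3*k^4 + 2*k^2 + 2*k + 2)^2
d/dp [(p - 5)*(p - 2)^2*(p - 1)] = 4*p^3 - 30*p^2 + 66*p - 44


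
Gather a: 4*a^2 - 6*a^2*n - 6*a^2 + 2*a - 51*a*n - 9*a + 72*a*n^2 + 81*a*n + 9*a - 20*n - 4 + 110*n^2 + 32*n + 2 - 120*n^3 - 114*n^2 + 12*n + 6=a^2*(-6*n - 2) + a*(72*n^2 + 30*n + 2) - 120*n^3 - 4*n^2 + 24*n + 4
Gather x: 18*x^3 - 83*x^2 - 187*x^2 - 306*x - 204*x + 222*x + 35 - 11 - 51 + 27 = 18*x^3 - 270*x^2 - 288*x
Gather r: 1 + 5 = 6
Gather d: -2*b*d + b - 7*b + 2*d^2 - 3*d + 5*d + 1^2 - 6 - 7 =-6*b + 2*d^2 + d*(2 - 2*b) - 12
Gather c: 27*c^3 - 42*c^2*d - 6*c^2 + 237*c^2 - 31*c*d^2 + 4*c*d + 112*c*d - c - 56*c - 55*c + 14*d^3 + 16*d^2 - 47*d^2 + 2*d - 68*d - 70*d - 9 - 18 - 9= 27*c^3 + c^2*(231 - 42*d) + c*(-31*d^2 + 116*d - 112) + 14*d^3 - 31*d^2 - 136*d - 36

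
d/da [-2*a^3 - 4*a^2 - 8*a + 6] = -6*a^2 - 8*a - 8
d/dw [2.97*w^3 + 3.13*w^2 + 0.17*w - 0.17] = 8.91*w^2 + 6.26*w + 0.17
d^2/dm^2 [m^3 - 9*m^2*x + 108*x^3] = 6*m - 18*x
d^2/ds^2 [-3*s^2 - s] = -6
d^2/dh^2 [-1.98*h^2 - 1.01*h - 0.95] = -3.96000000000000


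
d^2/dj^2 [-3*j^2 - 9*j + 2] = -6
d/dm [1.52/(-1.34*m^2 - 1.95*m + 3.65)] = (4.0736*m + 2.964)/(1.34*m^2 + 1.95*m - 3.65)^2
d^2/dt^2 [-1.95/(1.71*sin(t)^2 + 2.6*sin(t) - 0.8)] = (22.80798*sin(t)^4 + 26.0091*sin(t)^3 - 10.35957*sin(t)^2 - 47.9622*sin(t) - 31.6992)/(1.71*sin(t)^2 + 2.6*sin(t) - 0.8)^3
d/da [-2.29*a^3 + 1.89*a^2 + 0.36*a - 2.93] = -6.87*a^2 + 3.78*a + 0.36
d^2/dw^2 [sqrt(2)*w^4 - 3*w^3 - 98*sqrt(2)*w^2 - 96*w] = 12*sqrt(2)*w^2 - 18*w - 196*sqrt(2)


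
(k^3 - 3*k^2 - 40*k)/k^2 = k - 3 - 40/k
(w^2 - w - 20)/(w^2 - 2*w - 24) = (w - 5)/(w - 6)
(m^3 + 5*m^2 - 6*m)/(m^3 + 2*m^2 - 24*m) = (m - 1)/(m - 4)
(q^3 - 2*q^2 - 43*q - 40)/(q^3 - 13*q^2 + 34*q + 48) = (q + 5)/(q - 6)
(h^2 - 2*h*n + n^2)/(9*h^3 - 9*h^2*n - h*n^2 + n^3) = (h - n)/(9*h^2 - n^2)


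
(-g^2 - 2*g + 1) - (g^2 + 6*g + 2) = -2*g^2 - 8*g - 1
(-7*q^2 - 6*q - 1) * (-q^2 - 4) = 7*q^4 + 6*q^3 + 29*q^2 + 24*q + 4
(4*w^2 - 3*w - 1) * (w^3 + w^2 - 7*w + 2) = 4*w^5 + w^4 - 32*w^3 + 28*w^2 + w - 2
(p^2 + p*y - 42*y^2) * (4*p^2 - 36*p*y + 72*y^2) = 4*p^4 - 32*p^3*y - 132*p^2*y^2 + 1584*p*y^3 - 3024*y^4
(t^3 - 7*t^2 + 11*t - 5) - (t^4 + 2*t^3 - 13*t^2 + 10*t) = -t^4 - t^3 + 6*t^2 + t - 5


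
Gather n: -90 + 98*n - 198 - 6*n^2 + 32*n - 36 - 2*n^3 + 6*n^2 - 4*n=-2*n^3 + 126*n - 324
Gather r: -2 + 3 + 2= 3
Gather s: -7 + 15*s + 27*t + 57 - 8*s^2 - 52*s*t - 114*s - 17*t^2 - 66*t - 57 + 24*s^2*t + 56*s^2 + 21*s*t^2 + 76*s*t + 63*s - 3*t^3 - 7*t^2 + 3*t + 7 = s^2*(24*t + 48) + s*(21*t^2 + 24*t - 36) - 3*t^3 - 24*t^2 - 36*t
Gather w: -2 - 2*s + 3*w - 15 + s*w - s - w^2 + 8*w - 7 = -3*s - w^2 + w*(s + 11) - 24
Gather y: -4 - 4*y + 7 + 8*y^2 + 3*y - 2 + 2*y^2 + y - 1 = 10*y^2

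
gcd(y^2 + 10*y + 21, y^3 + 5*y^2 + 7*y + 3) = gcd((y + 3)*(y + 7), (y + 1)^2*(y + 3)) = y + 3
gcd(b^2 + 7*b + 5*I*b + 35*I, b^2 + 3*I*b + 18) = 1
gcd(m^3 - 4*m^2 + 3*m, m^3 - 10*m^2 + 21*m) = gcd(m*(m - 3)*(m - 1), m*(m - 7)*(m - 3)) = m^2 - 3*m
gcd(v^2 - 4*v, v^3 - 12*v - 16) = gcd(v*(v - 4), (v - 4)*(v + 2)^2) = v - 4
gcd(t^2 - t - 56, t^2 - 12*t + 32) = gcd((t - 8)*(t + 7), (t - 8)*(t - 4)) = t - 8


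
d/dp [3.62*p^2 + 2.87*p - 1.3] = 7.24*p + 2.87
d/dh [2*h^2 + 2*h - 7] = 4*h + 2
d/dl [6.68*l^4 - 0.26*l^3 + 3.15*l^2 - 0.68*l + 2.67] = 26.72*l^3 - 0.78*l^2 + 6.3*l - 0.68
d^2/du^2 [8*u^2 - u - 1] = 16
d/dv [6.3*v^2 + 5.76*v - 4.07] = 12.6*v + 5.76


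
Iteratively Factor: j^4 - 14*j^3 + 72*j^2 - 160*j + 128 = (j - 4)*(j^3 - 10*j^2 + 32*j - 32) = (j - 4)^2*(j^2 - 6*j + 8) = (j - 4)^2*(j - 2)*(j - 4)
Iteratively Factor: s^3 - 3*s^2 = (s)*(s^2 - 3*s) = s^2*(s - 3)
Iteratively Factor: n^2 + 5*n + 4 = (n + 1)*(n + 4)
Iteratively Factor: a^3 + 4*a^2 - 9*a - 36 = (a + 4)*(a^2 - 9) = (a - 3)*(a + 4)*(a + 3)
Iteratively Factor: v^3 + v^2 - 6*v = (v + 3)*(v^2 - 2*v) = v*(v + 3)*(v - 2)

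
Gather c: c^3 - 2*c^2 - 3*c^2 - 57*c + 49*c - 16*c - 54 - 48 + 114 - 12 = c^3 - 5*c^2 - 24*c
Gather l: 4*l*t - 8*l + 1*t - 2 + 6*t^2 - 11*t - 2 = l*(4*t - 8) + 6*t^2 - 10*t - 4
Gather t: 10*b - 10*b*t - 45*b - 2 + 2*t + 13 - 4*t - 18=-35*b + t*(-10*b - 2) - 7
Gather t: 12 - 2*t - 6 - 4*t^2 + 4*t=-4*t^2 + 2*t + 6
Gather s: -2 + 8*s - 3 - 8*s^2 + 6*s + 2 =-8*s^2 + 14*s - 3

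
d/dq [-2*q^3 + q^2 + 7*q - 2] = -6*q^2 + 2*q + 7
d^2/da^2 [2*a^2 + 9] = 4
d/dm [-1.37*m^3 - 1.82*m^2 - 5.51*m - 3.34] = -4.11*m^2 - 3.64*m - 5.51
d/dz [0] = 0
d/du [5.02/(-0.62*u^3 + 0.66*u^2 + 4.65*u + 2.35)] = (9.3372*u^2 - 6.6264*u - 23.343)/(-0.62*u^3 + 0.66*u^2 + 4.65*u + 2.35)^2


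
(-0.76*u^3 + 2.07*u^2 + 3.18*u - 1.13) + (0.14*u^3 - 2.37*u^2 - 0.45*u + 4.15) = -0.62*u^3 - 0.3*u^2 + 2.73*u + 3.02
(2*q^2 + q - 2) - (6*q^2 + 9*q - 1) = -4*q^2 - 8*q - 1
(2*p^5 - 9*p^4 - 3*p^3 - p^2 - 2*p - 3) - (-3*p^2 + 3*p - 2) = 2*p^5 - 9*p^4 - 3*p^3 + 2*p^2 - 5*p - 1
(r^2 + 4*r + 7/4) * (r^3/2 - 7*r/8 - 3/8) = r^5/2 + 2*r^4 - 31*r^2/8 - 97*r/32 - 21/32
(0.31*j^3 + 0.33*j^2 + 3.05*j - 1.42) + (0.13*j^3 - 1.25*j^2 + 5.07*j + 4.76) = 0.44*j^3 - 0.92*j^2 + 8.12*j + 3.34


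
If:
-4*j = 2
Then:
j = -1/2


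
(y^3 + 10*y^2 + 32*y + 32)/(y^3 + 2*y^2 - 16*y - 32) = (y + 4)/(y - 4)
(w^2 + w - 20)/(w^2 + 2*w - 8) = (w^2 + w - 20)/(w^2 + 2*w - 8)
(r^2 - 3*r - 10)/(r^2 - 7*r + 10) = (r + 2)/(r - 2)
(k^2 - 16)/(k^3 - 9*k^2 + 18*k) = (k^2 - 16)/(k*(k^2 - 9*k + 18))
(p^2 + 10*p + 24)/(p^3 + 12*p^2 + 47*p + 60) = (p + 6)/(p^2 + 8*p + 15)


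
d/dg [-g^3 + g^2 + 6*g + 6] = -3*g^2 + 2*g + 6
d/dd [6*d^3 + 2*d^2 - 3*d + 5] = 18*d^2 + 4*d - 3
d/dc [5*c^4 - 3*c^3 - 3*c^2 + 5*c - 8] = 20*c^3 - 9*c^2 - 6*c + 5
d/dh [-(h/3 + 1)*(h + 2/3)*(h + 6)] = -h^2 - 58*h/9 - 8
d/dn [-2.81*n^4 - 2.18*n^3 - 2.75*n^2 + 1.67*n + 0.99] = -11.24*n^3 - 6.54*n^2 - 5.5*n + 1.67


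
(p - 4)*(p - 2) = p^2 - 6*p + 8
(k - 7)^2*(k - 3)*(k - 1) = k^4 - 18*k^3 + 108*k^2 - 238*k + 147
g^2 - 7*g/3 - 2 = (g - 3)*(g + 2/3)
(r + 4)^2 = r^2 + 8*r + 16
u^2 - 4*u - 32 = (u - 8)*(u + 4)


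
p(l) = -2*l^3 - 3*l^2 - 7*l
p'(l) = -6*l^2 - 6*l - 7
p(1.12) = -14.41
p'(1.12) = -21.25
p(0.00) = 0.00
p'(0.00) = -7.00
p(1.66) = -29.04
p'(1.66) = -33.49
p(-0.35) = 2.17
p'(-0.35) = -5.64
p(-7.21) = 644.13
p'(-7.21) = -275.64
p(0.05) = -0.36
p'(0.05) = -7.32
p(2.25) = -53.72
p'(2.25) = -50.88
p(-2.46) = 28.84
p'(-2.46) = -28.55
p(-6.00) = 366.00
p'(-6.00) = -187.00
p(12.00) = -3972.00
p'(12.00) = -943.00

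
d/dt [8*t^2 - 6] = 16*t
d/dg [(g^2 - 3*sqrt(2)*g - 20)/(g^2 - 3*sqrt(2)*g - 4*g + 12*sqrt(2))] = 4*(-g^2 + 6*sqrt(2)*g + 10*g - 38 - 15*sqrt(2))/(g^4 - 6*sqrt(2)*g^3 - 8*g^3 + 34*g^2 + 48*sqrt(2)*g^2 - 144*g - 96*sqrt(2)*g + 288)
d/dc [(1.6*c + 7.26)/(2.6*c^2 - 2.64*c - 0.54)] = (-4.16*c^2 - 37.752*c + 18.3024)/(6.76*c^4 - 13.728*c^3 + 4.1616*c^2 + 2.8512*c + 0.2916)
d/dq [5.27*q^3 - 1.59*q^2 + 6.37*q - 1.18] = 15.81*q^2 - 3.18*q + 6.37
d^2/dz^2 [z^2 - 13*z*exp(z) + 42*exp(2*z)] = -13*z*exp(z) + 168*exp(2*z) - 26*exp(z) + 2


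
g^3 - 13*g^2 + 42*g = g*(g - 7)*(g - 6)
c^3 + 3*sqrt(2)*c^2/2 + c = c*(c + sqrt(2)/2)*(c + sqrt(2))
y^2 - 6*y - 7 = (y - 7)*(y + 1)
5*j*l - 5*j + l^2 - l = (5*j + l)*(l - 1)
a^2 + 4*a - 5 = (a - 1)*(a + 5)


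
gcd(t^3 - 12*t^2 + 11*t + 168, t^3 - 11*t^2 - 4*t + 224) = t^2 - 15*t + 56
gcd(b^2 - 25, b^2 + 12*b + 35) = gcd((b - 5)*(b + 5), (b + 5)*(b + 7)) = b + 5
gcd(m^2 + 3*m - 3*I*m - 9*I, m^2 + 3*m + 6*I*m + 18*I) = m + 3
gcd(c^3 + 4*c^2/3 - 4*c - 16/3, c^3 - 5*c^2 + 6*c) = c - 2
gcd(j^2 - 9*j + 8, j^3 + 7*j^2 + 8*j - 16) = j - 1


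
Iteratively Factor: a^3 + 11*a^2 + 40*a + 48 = (a + 4)*(a^2 + 7*a + 12) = (a + 4)^2*(a + 3)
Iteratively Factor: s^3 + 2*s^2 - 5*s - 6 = (s + 3)*(s^2 - s - 2) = (s - 2)*(s + 3)*(s + 1)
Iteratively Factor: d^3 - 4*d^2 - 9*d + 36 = (d - 3)*(d^2 - d - 12) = (d - 4)*(d - 3)*(d + 3)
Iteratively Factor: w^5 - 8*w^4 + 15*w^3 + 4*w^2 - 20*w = (w - 5)*(w^4 - 3*w^3 + 4*w) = (w - 5)*(w - 2)*(w^3 - w^2 - 2*w) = (w - 5)*(w - 2)^2*(w^2 + w) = w*(w - 5)*(w - 2)^2*(w + 1)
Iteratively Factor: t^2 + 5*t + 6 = (t + 2)*(t + 3)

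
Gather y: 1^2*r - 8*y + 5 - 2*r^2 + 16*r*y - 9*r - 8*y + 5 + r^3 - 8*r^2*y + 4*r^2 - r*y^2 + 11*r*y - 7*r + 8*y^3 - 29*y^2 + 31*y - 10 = r^3 + 2*r^2 - 15*r + 8*y^3 + y^2*(-r - 29) + y*(-8*r^2 + 27*r + 15)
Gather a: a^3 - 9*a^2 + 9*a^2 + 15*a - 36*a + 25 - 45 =a^3 - 21*a - 20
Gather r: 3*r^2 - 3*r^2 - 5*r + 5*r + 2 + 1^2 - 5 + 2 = 0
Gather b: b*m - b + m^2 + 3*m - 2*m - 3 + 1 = b*(m - 1) + m^2 + m - 2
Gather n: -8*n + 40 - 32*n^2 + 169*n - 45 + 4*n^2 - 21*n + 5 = -28*n^2 + 140*n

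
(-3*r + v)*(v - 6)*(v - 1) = -3*r*v^2 + 21*r*v - 18*r + v^3 - 7*v^2 + 6*v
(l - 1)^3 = l^3 - 3*l^2 + 3*l - 1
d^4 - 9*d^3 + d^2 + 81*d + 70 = (d - 7)*(d - 5)*(d + 1)*(d + 2)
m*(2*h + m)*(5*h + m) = 10*h^2*m + 7*h*m^2 + m^3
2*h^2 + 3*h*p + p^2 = (h + p)*(2*h + p)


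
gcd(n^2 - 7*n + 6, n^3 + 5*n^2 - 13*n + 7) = n - 1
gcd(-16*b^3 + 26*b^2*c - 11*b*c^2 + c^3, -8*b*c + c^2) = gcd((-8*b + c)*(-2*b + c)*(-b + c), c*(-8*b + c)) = 8*b - c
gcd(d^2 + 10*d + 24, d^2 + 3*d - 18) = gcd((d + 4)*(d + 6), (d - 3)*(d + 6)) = d + 6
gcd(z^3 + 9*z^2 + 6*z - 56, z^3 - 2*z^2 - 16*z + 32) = z^2 + 2*z - 8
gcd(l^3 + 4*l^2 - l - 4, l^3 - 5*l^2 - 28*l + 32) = l^2 + 3*l - 4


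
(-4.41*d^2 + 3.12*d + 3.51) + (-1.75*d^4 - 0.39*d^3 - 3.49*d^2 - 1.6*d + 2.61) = -1.75*d^4 - 0.39*d^3 - 7.9*d^2 + 1.52*d + 6.12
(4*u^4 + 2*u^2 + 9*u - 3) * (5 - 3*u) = -12*u^5 + 20*u^4 - 6*u^3 - 17*u^2 + 54*u - 15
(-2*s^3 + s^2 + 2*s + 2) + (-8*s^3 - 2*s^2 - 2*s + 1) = -10*s^3 - s^2 + 3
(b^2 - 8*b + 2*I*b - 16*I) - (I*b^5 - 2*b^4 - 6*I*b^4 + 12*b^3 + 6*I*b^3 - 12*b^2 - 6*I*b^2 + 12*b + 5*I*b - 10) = -I*b^5 + 2*b^4 + 6*I*b^4 - 12*b^3 - 6*I*b^3 + 13*b^2 + 6*I*b^2 - 20*b - 3*I*b + 10 - 16*I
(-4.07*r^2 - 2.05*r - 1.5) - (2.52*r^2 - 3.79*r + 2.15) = -6.59*r^2 + 1.74*r - 3.65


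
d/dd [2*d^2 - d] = 4*d - 1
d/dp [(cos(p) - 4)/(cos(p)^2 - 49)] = (cos(p)^2 - 8*cos(p) + 49)*sin(p)/(cos(p)^2 - 49)^2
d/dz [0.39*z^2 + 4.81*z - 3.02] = 0.78*z + 4.81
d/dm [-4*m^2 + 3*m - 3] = 3 - 8*m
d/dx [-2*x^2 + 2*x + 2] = 2 - 4*x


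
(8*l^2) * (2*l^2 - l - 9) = 16*l^4 - 8*l^3 - 72*l^2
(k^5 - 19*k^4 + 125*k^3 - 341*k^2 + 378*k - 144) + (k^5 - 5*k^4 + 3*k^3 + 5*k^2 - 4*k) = 2*k^5 - 24*k^4 + 128*k^3 - 336*k^2 + 374*k - 144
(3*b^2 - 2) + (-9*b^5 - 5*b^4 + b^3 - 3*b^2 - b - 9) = -9*b^5 - 5*b^4 + b^3 - b - 11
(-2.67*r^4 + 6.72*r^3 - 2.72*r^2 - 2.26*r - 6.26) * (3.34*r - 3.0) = -8.9178*r^5 + 30.4548*r^4 - 29.2448*r^3 + 0.611600000000001*r^2 - 14.1284*r + 18.78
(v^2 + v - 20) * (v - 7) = v^3 - 6*v^2 - 27*v + 140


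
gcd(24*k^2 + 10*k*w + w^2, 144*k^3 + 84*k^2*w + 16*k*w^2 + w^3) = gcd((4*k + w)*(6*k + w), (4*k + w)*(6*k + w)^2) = 24*k^2 + 10*k*w + w^2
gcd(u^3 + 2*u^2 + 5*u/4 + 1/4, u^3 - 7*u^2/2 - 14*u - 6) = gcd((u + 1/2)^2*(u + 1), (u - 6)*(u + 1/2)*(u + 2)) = u + 1/2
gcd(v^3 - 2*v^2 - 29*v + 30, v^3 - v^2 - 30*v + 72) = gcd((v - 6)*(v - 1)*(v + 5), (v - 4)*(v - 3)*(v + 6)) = 1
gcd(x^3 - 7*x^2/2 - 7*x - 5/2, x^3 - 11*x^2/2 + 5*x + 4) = x + 1/2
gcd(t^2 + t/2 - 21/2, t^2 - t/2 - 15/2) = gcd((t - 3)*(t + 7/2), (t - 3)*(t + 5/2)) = t - 3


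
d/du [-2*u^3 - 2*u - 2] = -6*u^2 - 2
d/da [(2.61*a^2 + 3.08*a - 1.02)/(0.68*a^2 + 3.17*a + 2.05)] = (6.1793*a^2 + 12.0882*a + 9.5474)/(0.4624*a^4 + 4.3112*a^3 + 12.8369*a^2 + 12.997*a + 4.2025)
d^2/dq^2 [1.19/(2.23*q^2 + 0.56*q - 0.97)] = (-11.835502*q^2 - 2.972144*q + 1.19*(4.46*q + 0.56)*(8.92*q + 1.12) + 5.148178)/(2.23*q^2 + 0.56*q - 0.97)^3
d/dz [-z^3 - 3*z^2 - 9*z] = -3*z^2 - 6*z - 9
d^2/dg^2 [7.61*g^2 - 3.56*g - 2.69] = 15.2200000000000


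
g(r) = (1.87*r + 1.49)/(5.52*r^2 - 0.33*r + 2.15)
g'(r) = (0.33 - 11.04*r)*(1.87*r + 1.49)/(5.52*r^2 - 0.33*r + 2.15)^2 + 1.87/(5.52*r^2 - 0.33*r + 2.15)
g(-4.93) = -0.06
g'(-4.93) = -0.01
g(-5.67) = -0.05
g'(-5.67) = -0.01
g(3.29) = 0.13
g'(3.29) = -0.04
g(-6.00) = -0.05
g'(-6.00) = -0.01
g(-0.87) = -0.02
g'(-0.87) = 0.25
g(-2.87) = -0.08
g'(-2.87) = -0.01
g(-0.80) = -0.00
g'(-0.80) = 0.31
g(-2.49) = -0.09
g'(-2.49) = -0.01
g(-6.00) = -0.05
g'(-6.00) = -0.01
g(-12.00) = -0.03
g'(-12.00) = -0.00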